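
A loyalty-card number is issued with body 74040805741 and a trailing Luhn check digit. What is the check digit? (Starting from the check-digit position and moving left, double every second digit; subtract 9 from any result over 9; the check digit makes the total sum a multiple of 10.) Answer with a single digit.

3

Partial digits right→left: 1 4 7 5 0 8 0 4 0 4 7
Double every second digit counting from the check-digit position (so the 1st, 3rd, 5th, ... of the partial from the right).
  doubled (with −9 where >9): 2 5 0 0 0 5 → sum 12
  kept as-is: 4 5 8 4 4 → sum 25
Total = 12 + 25 = 37.
Check digit = (10 − (37 mod 10)) mod 10 = 3.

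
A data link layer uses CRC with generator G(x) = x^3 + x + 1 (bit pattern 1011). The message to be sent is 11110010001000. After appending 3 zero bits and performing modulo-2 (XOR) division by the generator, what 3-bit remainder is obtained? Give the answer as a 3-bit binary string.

Append 3 zeros: 11110010001000000. Divide by 1011 (XOR where the leading bit is 1):
  pos 0: 1111 XOR 1011 = 0100
  pos 1: 1000 XOR 1011 = 0011
  pos 3: 1101 XOR 1011 = 0110
  pos 4: 1100 XOR 1011 = 0111
  pos 5: 1110 XOR 1011 = 0101
  pos 6: 1010 XOR 1011 = 0001
  pos 9: 1100 XOR 1011 = 0111
  pos 10: 1110 XOR 1011 = 0101
  pos 11: 1010 XOR 1011 = 0001
Remainder (last 3 bits) = 100. This is the CRC / FCS.

100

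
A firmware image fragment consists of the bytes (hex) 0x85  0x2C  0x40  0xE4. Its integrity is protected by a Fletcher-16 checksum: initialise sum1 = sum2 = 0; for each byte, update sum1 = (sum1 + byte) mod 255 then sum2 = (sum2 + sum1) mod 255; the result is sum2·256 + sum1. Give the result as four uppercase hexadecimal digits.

00D6

Running sums (mod 255):
  after byte 0 (0x85): sum1=133, sum2=133
  after byte 1 (0x2C): sum1=177, sum2=55
  after byte 2 (0x40): sum1=241, sum2=41
  after byte 3 (0xE4): sum1=214, sum2=0
Checksum = sum2·256 + sum1 = 0·256 + 214 = 214 = 0x00D6.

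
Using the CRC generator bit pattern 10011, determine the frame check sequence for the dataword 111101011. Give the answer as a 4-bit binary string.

0010

Append 4 zeros: 1111010110000. Divide by 10011 (XOR where the leading bit is 1):
  pos 0: 11110 XOR 10011 = 01101
  pos 1: 11011 XOR 10011 = 01000
  pos 2: 10000 XOR 10011 = 00011
  pos 5: 11110 XOR 10011 = 01101
  pos 6: 11010 XOR 10011 = 01001
  pos 7: 10010 XOR 10011 = 00001
Remainder (last 4 bits) = 0010. This is the CRC / FCS.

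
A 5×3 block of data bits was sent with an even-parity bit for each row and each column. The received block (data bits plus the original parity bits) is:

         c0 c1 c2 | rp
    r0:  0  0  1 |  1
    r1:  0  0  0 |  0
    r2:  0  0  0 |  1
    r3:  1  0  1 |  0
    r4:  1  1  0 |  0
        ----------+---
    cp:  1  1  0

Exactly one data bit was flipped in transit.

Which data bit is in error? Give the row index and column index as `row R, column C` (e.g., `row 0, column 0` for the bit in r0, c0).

row 2, column 0

Recompute each row's even parity and compare to rp:
  r0: data parity 1, sent rp 1 → ok
  r1: data parity 0, sent rp 0 → ok
  r2: data parity 0, sent rp 1 → mismatch
  r3: data parity 0, sent rp 0 → ok
  r4: data parity 0, sent rp 0 → ok
Recompute each column's even parity and compare to cp:
  c0: data parity 0, sent cp 1 → mismatch
  c1: data parity 1, sent cp 1 → ok
  c2: data parity 0, sent cp 0 → ok
Exactly one row (r2) and one column (c0) fail → the flipped bit is at their intersection.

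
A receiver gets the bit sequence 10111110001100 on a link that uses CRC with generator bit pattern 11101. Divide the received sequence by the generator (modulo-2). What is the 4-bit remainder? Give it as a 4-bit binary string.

0000

Modulo-2 division of 10111110001100 by 11101:
  pos 0: 10111 XOR 11101 = 01010
  pos 1: 10101 XOR 11101 = 01000
  pos 2: 10001 XOR 11101 = 01100
  pos 3: 11000 XOR 11101 = 00101
  pos 5: 10100 XOR 11101 = 01001
  pos 6: 10011 XOR 11101 = 01110
  pos 7: 11101 XOR 11101 = 00000
Remainder = 0000 (zero — the frame passes the CRC check).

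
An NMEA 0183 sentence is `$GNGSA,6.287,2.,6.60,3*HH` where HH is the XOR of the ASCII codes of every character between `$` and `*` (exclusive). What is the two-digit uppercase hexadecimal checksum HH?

48

XOR the ASCII codes of the payload characters:
  'G' = 0x47 → acc = 0x47
  'N' = 0x4E → acc = 0x09
  'G' = 0x47 → acc = 0x4E
  'S' = 0x53 → acc = 0x1D
  'A' = 0x41 → acc = 0x5C
  ',' = 0x2C → acc = 0x70
  '6' = 0x36 → acc = 0x46
  '.' = 0x2E → acc = 0x68
  '2' = 0x32 → acc = 0x5A
  '8' = 0x38 → acc = 0x62
  '7' = 0x37 → acc = 0x55
  ',' = 0x2C → acc = 0x79
  '2' = 0x32 → acc = 0x4B
  '.' = 0x2E → acc = 0x65
  ',' = 0x2C → acc = 0x49
  '6' = 0x36 → acc = 0x7F
  '.' = 0x2E → acc = 0x51
  '6' = 0x36 → acc = 0x67
  '0' = 0x30 → acc = 0x57
  ',' = 0x2C → acc = 0x7B
  '3' = 0x33 → acc = 0x48
Checksum = 0x48.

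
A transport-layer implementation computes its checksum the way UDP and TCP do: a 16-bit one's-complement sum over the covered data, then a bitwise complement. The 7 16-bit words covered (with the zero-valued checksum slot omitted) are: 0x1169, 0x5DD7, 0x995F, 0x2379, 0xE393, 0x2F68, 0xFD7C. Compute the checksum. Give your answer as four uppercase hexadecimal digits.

C36D

One's-complement addition (fold any carry out of bit 15 back into bit 0):
  0x1169 + 0x5DD7 = 0x06F40
  0x6F40 + 0x995F = 0x1089F → wrap carry → 0x08A0
  0x08A0 + 0x2379 = 0x02C19
  0x2C19 + 0xE393 = 0x10FAC → wrap carry → 0x0FAD
  0x0FAD + 0x2F68 = 0x03F15
  0x3F15 + 0xFD7C = 0x13C91 → wrap carry → 0x3C92
One's-complement sum = 0x3C92.
Checksum = ~0x3C92 & 0xFFFF = 0xC36D.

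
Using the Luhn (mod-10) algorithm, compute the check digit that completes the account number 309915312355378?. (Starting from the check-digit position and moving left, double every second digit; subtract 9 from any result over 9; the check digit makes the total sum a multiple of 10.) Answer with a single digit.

9

Partial digits right→left: 8 7 3 5 5 3 2 1 3 5 1 9 9 0 3
Double every second digit counting from the check-digit position (so the 1st, 3rd, 5th, ... of the partial from the right).
  doubled (with −9 where >9): 7 6 1 4 6 2 9 6 → sum 41
  kept as-is: 7 5 3 1 5 9 0 → sum 30
Total = 41 + 30 = 71.
Check digit = (10 − (71 mod 10)) mod 10 = 9.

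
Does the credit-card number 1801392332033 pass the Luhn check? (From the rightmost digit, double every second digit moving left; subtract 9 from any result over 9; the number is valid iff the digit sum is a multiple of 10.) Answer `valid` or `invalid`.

From the right, keep odd positions and double even positions (subtract 9 from any doubled value over 9):
  doubled (positions 2,4,...): 6 4 6 9 2 7 → sum 34
  kept (positions 1,3,...): 3 0 3 2 3 0 1 → sum 12
Total = 46.
46 mod 10 = 6, so the number is invalid.

invalid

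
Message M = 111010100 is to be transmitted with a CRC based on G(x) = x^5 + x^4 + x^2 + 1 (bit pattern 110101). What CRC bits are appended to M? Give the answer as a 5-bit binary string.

01101

Append 5 zeros: 11101010000000. Divide by 110101 (XOR where the leading bit is 1):
  pos 0: 111010 XOR 110101 = 001111
  pos 2: 111110 XOR 110101 = 001011
  pos 4: 101100 XOR 110101 = 011001
  pos 5: 110010 XOR 110101 = 000111
  pos 8: 111000 XOR 110101 = 001101
Remainder (last 5 bits) = 01101. This is the CRC / FCS.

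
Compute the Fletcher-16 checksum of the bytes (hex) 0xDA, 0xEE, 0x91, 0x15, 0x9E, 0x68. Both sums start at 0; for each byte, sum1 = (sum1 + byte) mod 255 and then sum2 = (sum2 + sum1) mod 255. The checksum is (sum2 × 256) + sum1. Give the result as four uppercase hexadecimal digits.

F677

Running sums (mod 255):
  after byte 0 (0xDA): sum1=218, sum2=218
  after byte 1 (0xEE): sum1=201, sum2=164
  after byte 2 (0x91): sum1=91, sum2=0
  after byte 3 (0x15): sum1=112, sum2=112
  after byte 4 (0x9E): sum1=15, sum2=127
  after byte 5 (0x68): sum1=119, sum2=246
Checksum = sum2·256 + sum1 = 246·256 + 119 = 63095 = 0xF677.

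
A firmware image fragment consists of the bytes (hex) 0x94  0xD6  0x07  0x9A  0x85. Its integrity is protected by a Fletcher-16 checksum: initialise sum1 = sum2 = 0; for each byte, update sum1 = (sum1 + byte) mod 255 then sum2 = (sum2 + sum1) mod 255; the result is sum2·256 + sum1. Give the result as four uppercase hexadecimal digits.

Running sums (mod 255):
  after byte 0 (0x94): sum1=148, sum2=148
  after byte 1 (0xD6): sum1=107, sum2=0
  after byte 2 (0x07): sum1=114, sum2=114
  after byte 3 (0x9A): sum1=13, sum2=127
  after byte 4 (0x85): sum1=146, sum2=18
Checksum = sum2·256 + sum1 = 18·256 + 146 = 4754 = 0x1292.

1292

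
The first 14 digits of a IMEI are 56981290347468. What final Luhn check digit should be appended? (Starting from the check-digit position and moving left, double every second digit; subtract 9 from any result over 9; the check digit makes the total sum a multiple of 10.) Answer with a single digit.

3

Partial digits right→left: 8 6 4 7 4 3 0 9 2 1 8 9 6 5
Double every second digit counting from the check-digit position (so the 1st, 3rd, 5th, ... of the partial from the right).
  doubled (with −9 where >9): 7 8 8 0 4 7 3 → sum 37
  kept as-is: 6 7 3 9 1 9 5 → sum 40
Total = 37 + 40 = 77.
Check digit = (10 − (77 mod 10)) mod 10 = 3.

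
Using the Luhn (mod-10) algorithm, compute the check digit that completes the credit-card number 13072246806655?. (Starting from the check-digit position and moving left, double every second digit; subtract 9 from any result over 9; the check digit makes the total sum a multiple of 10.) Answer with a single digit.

Partial digits right→left: 5 5 6 6 0 8 6 4 2 2 7 0 3 1
Double every second digit counting from the check-digit position (so the 1st, 3rd, 5th, ... of the partial from the right).
  doubled (with −9 where >9): 1 3 0 3 4 5 6 → sum 22
  kept as-is: 5 6 8 4 2 0 1 → sum 26
Total = 22 + 26 = 48.
Check digit = (10 − (48 mod 10)) mod 10 = 2.

2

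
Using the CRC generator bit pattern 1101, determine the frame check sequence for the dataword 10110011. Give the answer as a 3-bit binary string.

Append 3 zeros: 10110011000. Divide by 1101 (XOR where the leading bit is 1):
  pos 0: 1011 XOR 1101 = 0110
  pos 1: 1100 XOR 1101 = 0001
  pos 4: 1011 XOR 1101 = 0110
  pos 5: 1100 XOR 1101 = 0001
Remainder (last 3 bits) = 100. This is the CRC / FCS.

100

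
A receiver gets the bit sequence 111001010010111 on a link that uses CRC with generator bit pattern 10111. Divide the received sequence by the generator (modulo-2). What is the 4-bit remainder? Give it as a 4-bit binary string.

0001

Modulo-2 division of 111001010010111 by 10111:
  pos 0: 11100 XOR 10111 = 01011
  pos 1: 10111 XOR 10111 = 00000
  pos 7: 10010 XOR 10111 = 00101
  pos 9: 10111 XOR 10111 = 00000
Remainder = 0001 (nonzero — an error is detected).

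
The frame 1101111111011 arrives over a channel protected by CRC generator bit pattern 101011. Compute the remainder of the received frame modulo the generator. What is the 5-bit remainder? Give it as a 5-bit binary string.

00100

Modulo-2 division of 1101111111011 by 101011:
  pos 0: 110111 XOR 101011 = 011100
  pos 1: 111001 XOR 101011 = 010010
  pos 2: 100101 XOR 101011 = 001110
  pos 4: 111011 XOR 101011 = 010000
  pos 5: 100000 XOR 101011 = 001011
  pos 7: 101111 XOR 101011 = 000100
Remainder = 00100 (nonzero — an error is detected).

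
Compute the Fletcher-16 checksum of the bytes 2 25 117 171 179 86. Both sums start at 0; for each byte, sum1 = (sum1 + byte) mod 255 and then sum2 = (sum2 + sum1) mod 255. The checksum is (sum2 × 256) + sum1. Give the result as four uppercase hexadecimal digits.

2046

Running sums (mod 255):
  after byte 0 (2): sum1=2, sum2=2
  after byte 1 (25): sum1=27, sum2=29
  after byte 2 (117): sum1=144, sum2=173
  after byte 3 (171): sum1=60, sum2=233
  after byte 4 (179): sum1=239, sum2=217
  after byte 5 (86): sum1=70, sum2=32
Checksum = sum2·256 + sum1 = 32·256 + 70 = 8262 = 0x2046.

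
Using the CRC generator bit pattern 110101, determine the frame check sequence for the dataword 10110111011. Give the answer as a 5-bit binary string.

Append 5 zeros: 1011011101100000. Divide by 110101 (XOR where the leading bit is 1):
  pos 0: 101101 XOR 110101 = 011000
  pos 1: 110001 XOR 110101 = 000100
  pos 4: 100101 XOR 110101 = 010000
  pos 5: 100001 XOR 110101 = 010100
  pos 6: 101000 XOR 110101 = 011101
  pos 7: 111010 XOR 110101 = 001111
  pos 9: 111100 XOR 110101 = 001001
Remainder (last 5 bits) = 10010. This is the CRC / FCS.

10010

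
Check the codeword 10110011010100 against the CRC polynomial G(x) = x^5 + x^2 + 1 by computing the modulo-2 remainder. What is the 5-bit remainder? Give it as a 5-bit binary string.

00000

Modulo-2 division of 10110011010100 by 100101:
  pos 0: 101100 XOR 100101 = 001001
  pos 2: 100111 XOR 100101 = 000010
  pos 6: 100101 XOR 100101 = 000000
Remainder = 00000 (zero — the frame passes the CRC check).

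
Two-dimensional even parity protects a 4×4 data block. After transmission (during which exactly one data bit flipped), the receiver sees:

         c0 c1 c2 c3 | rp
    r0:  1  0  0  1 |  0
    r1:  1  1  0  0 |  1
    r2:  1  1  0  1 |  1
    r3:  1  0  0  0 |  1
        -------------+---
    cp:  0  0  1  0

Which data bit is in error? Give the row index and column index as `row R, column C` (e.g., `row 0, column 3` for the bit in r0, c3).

row 1, column 2

Recompute each row's even parity and compare to rp:
  r0: data parity 0, sent rp 0 → ok
  r1: data parity 0, sent rp 1 → mismatch
  r2: data parity 1, sent rp 1 → ok
  r3: data parity 1, sent rp 1 → ok
Recompute each column's even parity and compare to cp:
  c0: data parity 0, sent cp 0 → ok
  c1: data parity 0, sent cp 0 → ok
  c2: data parity 0, sent cp 1 → mismatch
  c3: data parity 0, sent cp 0 → ok
Exactly one row (r1) and one column (c2) fail → the flipped bit is at their intersection.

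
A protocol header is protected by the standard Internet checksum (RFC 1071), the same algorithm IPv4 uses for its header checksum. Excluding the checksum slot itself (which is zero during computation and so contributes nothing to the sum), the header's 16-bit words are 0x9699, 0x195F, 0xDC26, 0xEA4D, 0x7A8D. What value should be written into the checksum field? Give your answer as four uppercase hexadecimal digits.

One's-complement addition (fold any carry out of bit 15 back into bit 0):
  0x9699 + 0x195F = 0x0AFF8
  0xAFF8 + 0xDC26 = 0x18C1E → wrap carry → 0x8C1F
  0x8C1F + 0xEA4D = 0x1766C → wrap carry → 0x766D
  0x766D + 0x7A8D = 0x0F0FA
One's-complement sum = 0xF0FA.
Checksum = ~0xF0FA & 0xFFFF = 0x0F05.

0F05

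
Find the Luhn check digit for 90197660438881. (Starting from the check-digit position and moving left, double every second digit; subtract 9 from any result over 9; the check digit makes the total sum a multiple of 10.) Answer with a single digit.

0

Partial digits right→left: 1 8 8 8 3 4 0 6 6 7 9 1 0 9
Double every second digit counting from the check-digit position (so the 1st, 3rd, 5th, ... of the partial from the right).
  doubled (with −9 where >9): 2 7 6 0 3 9 0 → sum 27
  kept as-is: 8 8 4 6 7 1 9 → sum 43
Total = 27 + 43 = 70.
Check digit = (10 − (70 mod 10)) mod 10 = 0.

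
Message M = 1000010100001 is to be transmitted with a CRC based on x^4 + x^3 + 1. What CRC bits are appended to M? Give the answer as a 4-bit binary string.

Append 4 zeros: 10000101000010000. Divide by 11001 (XOR where the leading bit is 1):
  pos 0: 10000 XOR 11001 = 01001
  pos 1: 10011 XOR 11001 = 01010
  pos 2: 10100 XOR 11001 = 01101
  pos 3: 11011 XOR 11001 = 00010
  pos 6: 10000 XOR 11001 = 01001
  pos 7: 10010 XOR 11001 = 01011
  pos 8: 10111 XOR 11001 = 01110
  pos 9: 11100 XOR 11001 = 00101
  pos 11: 10100 XOR 11001 = 01101
  pos 12: 11010 XOR 11001 = 00011
Remainder (last 4 bits) = 0011. This is the CRC / FCS.

0011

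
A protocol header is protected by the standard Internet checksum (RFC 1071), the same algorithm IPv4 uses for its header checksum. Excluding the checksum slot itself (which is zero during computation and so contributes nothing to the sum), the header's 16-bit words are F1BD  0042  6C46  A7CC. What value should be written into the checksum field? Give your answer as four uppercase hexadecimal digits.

One's-complement addition (fold any carry out of bit 15 back into bit 0):
  0xF1BD + 0x0042 = 0x0F1FF
  0xF1FF + 0x6C46 = 0x15E45 → wrap carry → 0x5E46
  0x5E46 + 0xA7CC = 0x10612 → wrap carry → 0x0613
One's-complement sum = 0x0613.
Checksum = ~0x0613 & 0xFFFF = 0xF9EC.

F9EC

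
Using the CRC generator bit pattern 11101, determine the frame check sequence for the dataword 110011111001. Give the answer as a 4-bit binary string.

Append 4 zeros: 1100111110010000. Divide by 11101 (XOR where the leading bit is 1):
  pos 0: 11001 XOR 11101 = 00100
  pos 2: 10011 XOR 11101 = 01110
  pos 3: 11101 XOR 11101 = 00000
  pos 8: 10010 XOR 11101 = 01111
  pos 9: 11110 XOR 11101 = 00011
Remainder (last 4 bits) = 1100. This is the CRC / FCS.

1100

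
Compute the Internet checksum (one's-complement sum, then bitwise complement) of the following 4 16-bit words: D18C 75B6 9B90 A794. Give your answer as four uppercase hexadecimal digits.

One's-complement addition (fold any carry out of bit 15 back into bit 0):
  0xD18C + 0x75B6 = 0x14742 → wrap carry → 0x4743
  0x4743 + 0x9B90 = 0x0E2D3
  0xE2D3 + 0xA794 = 0x18A67 → wrap carry → 0x8A68
One's-complement sum = 0x8A68.
Checksum = ~0x8A68 & 0xFFFF = 0x7597.

7597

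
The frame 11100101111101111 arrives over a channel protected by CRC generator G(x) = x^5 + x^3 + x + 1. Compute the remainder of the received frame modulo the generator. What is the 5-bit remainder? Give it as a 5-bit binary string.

11100

Modulo-2 division of 11100101111101111 by 101011:
  pos 0: 111001 XOR 101011 = 010010
  pos 1: 100100 XOR 101011 = 001111
  pos 3: 111111 XOR 101011 = 010100
  pos 4: 101001 XOR 101011 = 000010
  pos 8: 101101 XOR 101011 = 000110
  pos 11: 110111 XOR 101011 = 011100
Remainder = 11100 (nonzero — an error is detected).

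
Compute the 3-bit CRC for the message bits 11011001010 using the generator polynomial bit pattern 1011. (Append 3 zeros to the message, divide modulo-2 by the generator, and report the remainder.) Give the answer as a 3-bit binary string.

110

Append 3 zeros: 11011001010000. Divide by 1011 (XOR where the leading bit is 1):
  pos 0: 1101 XOR 1011 = 0110
  pos 1: 1101 XOR 1011 = 0110
  pos 2: 1100 XOR 1011 = 0111
  pos 3: 1110 XOR 1011 = 0101
  pos 4: 1011 XOR 1011 = 0000
  pos 9: 1000 XOR 1011 = 0011
Remainder (last 3 bits) = 110. This is the CRC / FCS.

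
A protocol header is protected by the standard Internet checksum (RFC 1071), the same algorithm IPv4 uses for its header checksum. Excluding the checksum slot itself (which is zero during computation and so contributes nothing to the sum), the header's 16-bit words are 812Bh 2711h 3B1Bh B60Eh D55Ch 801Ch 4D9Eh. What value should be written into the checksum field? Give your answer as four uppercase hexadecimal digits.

One's-complement addition (fold any carry out of bit 15 back into bit 0):
  0x812B + 0x2711 = 0x0A83C
  0xA83C + 0x3B1B = 0x0E357
  0xE357 + 0xB60E = 0x19965 → wrap carry → 0x9966
  0x9966 + 0xD55C = 0x16EC2 → wrap carry → 0x6EC3
  0x6EC3 + 0x801C = 0x0EEDF
  0xEEDF + 0x4D9E = 0x13C7D → wrap carry → 0x3C7E
One's-complement sum = 0x3C7E.
Checksum = ~0x3C7E & 0xFFFF = 0xC381.

C381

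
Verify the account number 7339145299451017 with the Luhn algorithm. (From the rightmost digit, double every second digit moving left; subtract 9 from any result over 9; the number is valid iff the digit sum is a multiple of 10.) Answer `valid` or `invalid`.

From the right, keep odd positions and double even positions (subtract 9 from any doubled value over 9):
  doubled (positions 2,4,...): 2 2 8 9 1 2 6 5 → sum 35
  kept (positions 1,3,...): 7 0 5 9 2 4 9 3 → sum 39
Total = 74.
74 mod 10 = 4, so the number is invalid.

invalid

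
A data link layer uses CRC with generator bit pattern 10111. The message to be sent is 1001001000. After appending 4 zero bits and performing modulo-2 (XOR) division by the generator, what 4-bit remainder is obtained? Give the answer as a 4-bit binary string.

0010

Append 4 zeros: 10010010000000. Divide by 10111 (XOR where the leading bit is 1):
  pos 0: 10010 XOR 10111 = 00101
  pos 2: 10101 XOR 10111 = 00010
  pos 5: 10000 XOR 10111 = 00111
  pos 7: 11100 XOR 10111 = 01011
  pos 8: 10110 XOR 10111 = 00001
Remainder (last 4 bits) = 0010. This is the CRC / FCS.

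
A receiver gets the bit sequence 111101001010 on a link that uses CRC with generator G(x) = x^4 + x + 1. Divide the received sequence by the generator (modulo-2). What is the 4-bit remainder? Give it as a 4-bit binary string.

Modulo-2 division of 111101001010 by 10011:
  pos 0: 11110 XOR 10011 = 01101
  pos 1: 11011 XOR 10011 = 01000
  pos 2: 10000 XOR 10011 = 00011
  pos 5: 11010 XOR 10011 = 01001
  pos 6: 10011 XOR 10011 = 00000
Remainder = 0000 (zero — the frame passes the CRC check).

0000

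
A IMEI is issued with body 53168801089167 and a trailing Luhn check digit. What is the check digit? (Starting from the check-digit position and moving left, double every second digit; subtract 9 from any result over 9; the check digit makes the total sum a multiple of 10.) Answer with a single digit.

Partial digits right→left: 7 6 1 9 8 0 1 0 8 8 6 1 3 5
Double every second digit counting from the check-digit position (so the 1st, 3rd, 5th, ... of the partial from the right).
  doubled (with −9 where >9): 5 2 7 2 7 3 6 → sum 32
  kept as-is: 6 9 0 0 8 1 5 → sum 29
Total = 32 + 29 = 61.
Check digit = (10 − (61 mod 10)) mod 10 = 9.

9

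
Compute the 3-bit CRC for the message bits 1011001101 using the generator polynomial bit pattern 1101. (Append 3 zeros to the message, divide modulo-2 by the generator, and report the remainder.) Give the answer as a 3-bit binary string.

010

Append 3 zeros: 1011001101000. Divide by 1101 (XOR where the leading bit is 1):
  pos 0: 1011 XOR 1101 = 0110
  pos 1: 1100 XOR 1101 = 0001
  pos 4: 1011 XOR 1101 = 0110
  pos 5: 1100 XOR 1101 = 0001
  pos 8: 1100 XOR 1101 = 0001
Remainder (last 3 bits) = 010. This is the CRC / FCS.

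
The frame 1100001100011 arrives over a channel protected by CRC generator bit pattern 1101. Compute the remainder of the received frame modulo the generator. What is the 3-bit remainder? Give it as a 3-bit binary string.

Modulo-2 division of 1100001100011 by 1101:
  pos 0: 1100 XOR 1101 = 0001
  pos 3: 1001 XOR 1101 = 0100
  pos 4: 1001 XOR 1101 = 0100
  pos 5: 1000 XOR 1101 = 0101
  pos 6: 1010 XOR 1101 = 0111
  pos 7: 1110 XOR 1101 = 0011
  pos 9: 1111 XOR 1101 = 0010
Remainder = 010 (nonzero — an error is detected).

010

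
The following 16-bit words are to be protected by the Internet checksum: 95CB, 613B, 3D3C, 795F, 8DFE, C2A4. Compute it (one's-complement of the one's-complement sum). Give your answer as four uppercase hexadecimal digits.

One's-complement addition (fold any carry out of bit 15 back into bit 0):
  0x95CB + 0x613B = 0x0F706
  0xF706 + 0x3D3C = 0x13442 → wrap carry → 0x3443
  0x3443 + 0x795F = 0x0ADA2
  0xADA2 + 0x8DFE = 0x13BA0 → wrap carry → 0x3BA1
  0x3BA1 + 0xC2A4 = 0x0FE45
One's-complement sum = 0xFE45.
Checksum = ~0xFE45 & 0xFFFF = 0x01BA.

01BA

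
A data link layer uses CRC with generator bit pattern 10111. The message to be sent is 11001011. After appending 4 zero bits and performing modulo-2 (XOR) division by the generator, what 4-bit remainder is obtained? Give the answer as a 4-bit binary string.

0111

Append 4 zeros: 110010110000. Divide by 10111 (XOR where the leading bit is 1):
  pos 0: 11001 XOR 10111 = 01110
  pos 1: 11100 XOR 10111 = 01011
  pos 2: 10111 XOR 10111 = 00000
  pos 7: 10000 XOR 10111 = 00111
Remainder (last 4 bits) = 0111. This is the CRC / FCS.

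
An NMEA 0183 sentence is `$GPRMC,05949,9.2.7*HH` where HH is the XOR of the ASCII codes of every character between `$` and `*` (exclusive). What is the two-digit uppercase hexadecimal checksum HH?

XOR the ASCII codes of the payload characters:
  'G' = 0x47 → acc = 0x47
  'P' = 0x50 → acc = 0x17
  'R' = 0x52 → acc = 0x45
  'M' = 0x4D → acc = 0x08
  'C' = 0x43 → acc = 0x4B
  ',' = 0x2C → acc = 0x67
  '0' = 0x30 → acc = 0x57
  '5' = 0x35 → acc = 0x62
  '9' = 0x39 → acc = 0x5B
  '4' = 0x34 → acc = 0x6F
  '9' = 0x39 → acc = 0x56
  ',' = 0x2C → acc = 0x7A
  '9' = 0x39 → acc = 0x43
  '.' = 0x2E → acc = 0x6D
  '2' = 0x32 → acc = 0x5F
  '.' = 0x2E → acc = 0x71
  '7' = 0x37 → acc = 0x46
Checksum = 0x46.

46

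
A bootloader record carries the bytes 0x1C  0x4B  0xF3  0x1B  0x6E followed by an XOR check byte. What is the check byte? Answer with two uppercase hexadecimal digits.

D1

XOR the bytes together:
  start with 0x1C
  0x1C ⊕ 0x4B = 0x57
  0x57 ⊕ 0xF3 = 0xA4
  0xA4 ⊕ 0x1B = 0xBF
  0xBF ⊕ 0x6E = 0xD1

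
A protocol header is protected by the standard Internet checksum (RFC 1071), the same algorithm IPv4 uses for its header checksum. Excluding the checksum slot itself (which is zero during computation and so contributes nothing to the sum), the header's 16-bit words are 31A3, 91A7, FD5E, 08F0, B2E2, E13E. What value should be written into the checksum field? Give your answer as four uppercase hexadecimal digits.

A244

One's-complement addition (fold any carry out of bit 15 back into bit 0):
  0x31A3 + 0x91A7 = 0x0C34A
  0xC34A + 0xFD5E = 0x1C0A8 → wrap carry → 0xC0A9
  0xC0A9 + 0x08F0 = 0x0C999
  0xC999 + 0xB2E2 = 0x17C7B → wrap carry → 0x7C7C
  0x7C7C + 0xE13E = 0x15DBA → wrap carry → 0x5DBB
One's-complement sum = 0x5DBB.
Checksum = ~0x5DBB & 0xFFFF = 0xA244.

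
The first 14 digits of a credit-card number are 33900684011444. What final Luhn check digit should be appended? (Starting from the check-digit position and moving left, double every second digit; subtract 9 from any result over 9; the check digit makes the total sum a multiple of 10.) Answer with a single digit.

0

Partial digits right→left: 4 4 4 1 1 0 4 8 6 0 0 9 3 3
Double every second digit counting from the check-digit position (so the 1st, 3rd, 5th, ... of the partial from the right).
  doubled (with −9 where >9): 8 8 2 8 3 0 6 → sum 35
  kept as-is: 4 1 0 8 0 9 3 → sum 25
Total = 35 + 25 = 60.
Check digit = (10 − (60 mod 10)) mod 10 = 0.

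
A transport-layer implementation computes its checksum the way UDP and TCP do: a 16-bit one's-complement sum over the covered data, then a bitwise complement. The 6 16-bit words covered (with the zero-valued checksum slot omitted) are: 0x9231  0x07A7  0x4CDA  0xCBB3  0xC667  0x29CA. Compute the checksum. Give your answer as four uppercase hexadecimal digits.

One's-complement addition (fold any carry out of bit 15 back into bit 0):
  0x9231 + 0x07A7 = 0x099D8
  0x99D8 + 0x4CDA = 0x0E6B2
  0xE6B2 + 0xCBB3 = 0x1B265 → wrap carry → 0xB266
  0xB266 + 0xC667 = 0x178CD → wrap carry → 0x78CE
  0x78CE + 0x29CA = 0x0A298
One's-complement sum = 0xA298.
Checksum = ~0xA298 & 0xFFFF = 0x5D67.

5D67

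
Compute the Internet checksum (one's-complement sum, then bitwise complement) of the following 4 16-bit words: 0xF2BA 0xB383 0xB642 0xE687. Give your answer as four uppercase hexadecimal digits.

BCF6

One's-complement addition (fold any carry out of bit 15 back into bit 0):
  0xF2BA + 0xB383 = 0x1A63D → wrap carry → 0xA63E
  0xA63E + 0xB642 = 0x15C80 → wrap carry → 0x5C81
  0x5C81 + 0xE687 = 0x14308 → wrap carry → 0x4309
One's-complement sum = 0x4309.
Checksum = ~0x4309 & 0xFFFF = 0xBCF6.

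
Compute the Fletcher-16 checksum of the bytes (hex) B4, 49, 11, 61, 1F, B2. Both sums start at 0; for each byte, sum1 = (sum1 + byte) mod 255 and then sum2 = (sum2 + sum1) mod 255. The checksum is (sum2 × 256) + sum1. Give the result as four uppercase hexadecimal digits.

Running sums (mod 255):
  after byte 0 (B4): sum1=180, sum2=180
  after byte 1 (49): sum1=253, sum2=178
  after byte 2 (11): sum1=15, sum2=193
  after byte 3 (61): sum1=112, sum2=50
  after byte 4 (1F): sum1=143, sum2=193
  after byte 5 (B2): sum1=66, sum2=4
Checksum = sum2·256 + sum1 = 4·256 + 66 = 1090 = 0x0442.

0442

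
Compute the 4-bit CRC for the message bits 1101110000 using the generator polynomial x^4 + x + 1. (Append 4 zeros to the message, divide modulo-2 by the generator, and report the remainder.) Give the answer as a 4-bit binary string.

Append 4 zeros: 11011100000000. Divide by 10011 (XOR where the leading bit is 1):
  pos 0: 11011 XOR 10011 = 01000
  pos 1: 10001 XOR 10011 = 00010
  pos 4: 10000 XOR 10011 = 00011
  pos 7: 11000 XOR 10011 = 01011
  pos 8: 10110 XOR 10011 = 00101
Remainder (last 4 bits) = 1010. This is the CRC / FCS.

1010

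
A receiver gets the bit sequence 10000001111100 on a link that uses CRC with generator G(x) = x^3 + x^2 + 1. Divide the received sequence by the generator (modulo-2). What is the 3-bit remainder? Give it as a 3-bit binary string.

101

Modulo-2 division of 10000001111100 by 1101:
  pos 0: 1000 XOR 1101 = 0101
  pos 1: 1010 XOR 1101 = 0111
  pos 2: 1110 XOR 1101 = 0011
  pos 4: 1101 XOR 1101 = 0000
  pos 8: 1111 XOR 1101 = 0010
  pos 10: 1000 XOR 1101 = 0101
Remainder = 101 (nonzero — an error is detected).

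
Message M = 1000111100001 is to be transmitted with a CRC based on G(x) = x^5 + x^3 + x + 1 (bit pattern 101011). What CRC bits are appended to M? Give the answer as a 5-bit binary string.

10100

Append 5 zeros: 100011110000100000. Divide by 101011 (XOR where the leading bit is 1):
  pos 0: 100011 XOR 101011 = 001000
  pos 2: 100011 XOR 101011 = 001000
  pos 4: 100000 XOR 101011 = 001011
  pos 6: 101100 XOR 101011 = 000111
  pos 9: 111100 XOR 101011 = 010111
  pos 10: 101110 XOR 101011 = 000101
Remainder (last 5 bits) = 10100. This is the CRC / FCS.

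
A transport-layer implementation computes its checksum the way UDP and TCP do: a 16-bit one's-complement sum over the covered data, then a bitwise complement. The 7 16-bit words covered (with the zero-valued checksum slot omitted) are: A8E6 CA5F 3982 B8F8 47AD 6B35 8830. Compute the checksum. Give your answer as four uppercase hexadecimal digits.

One's-complement addition (fold any carry out of bit 15 back into bit 0):
  0xA8E6 + 0xCA5F = 0x17345 → wrap carry → 0x7346
  0x7346 + 0x3982 = 0x0ACC8
  0xACC8 + 0xB8F8 = 0x165C0 → wrap carry → 0x65C1
  0x65C1 + 0x47AD = 0x0AD6E
  0xAD6E + 0x6B35 = 0x118A3 → wrap carry → 0x18A4
  0x18A4 + 0x8830 = 0x0A0D4
One's-complement sum = 0xA0D4.
Checksum = ~0xA0D4 & 0xFFFF = 0x5F2B.

5F2B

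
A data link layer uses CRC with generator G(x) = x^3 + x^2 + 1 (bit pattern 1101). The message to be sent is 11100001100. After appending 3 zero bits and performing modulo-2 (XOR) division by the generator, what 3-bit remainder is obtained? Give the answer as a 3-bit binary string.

Append 3 zeros: 11100001100000. Divide by 1101 (XOR where the leading bit is 1):
  pos 0: 1110 XOR 1101 = 0011
  pos 2: 1100 XOR 1101 = 0001
  pos 5: 1011 XOR 1101 = 0110
  pos 6: 1100 XOR 1101 = 0001
  pos 9: 1000 XOR 1101 = 0101
  pos 10: 1010 XOR 1101 = 0111
Remainder (last 3 bits) = 111. This is the CRC / FCS.

111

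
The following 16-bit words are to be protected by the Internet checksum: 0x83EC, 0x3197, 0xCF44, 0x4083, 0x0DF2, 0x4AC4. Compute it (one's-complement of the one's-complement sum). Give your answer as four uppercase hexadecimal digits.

One's-complement addition (fold any carry out of bit 15 back into bit 0):
  0x83EC + 0x3197 = 0x0B583
  0xB583 + 0xCF44 = 0x184C7 → wrap carry → 0x84C8
  0x84C8 + 0x4083 = 0x0C54B
  0xC54B + 0x0DF2 = 0x0D33D
  0xD33D + 0x4AC4 = 0x11E01 → wrap carry → 0x1E02
One's-complement sum = 0x1E02.
Checksum = ~0x1E02 & 0xFFFF = 0xE1FD.

E1FD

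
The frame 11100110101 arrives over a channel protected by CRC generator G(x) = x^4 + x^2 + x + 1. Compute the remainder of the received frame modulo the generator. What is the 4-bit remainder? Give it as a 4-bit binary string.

Modulo-2 division of 11100110101 by 10111:
  pos 0: 11100 XOR 10111 = 01011
  pos 1: 10111 XOR 10111 = 00000
  pos 6: 10101 XOR 10111 = 00010
Remainder = 0010 (nonzero — an error is detected).

0010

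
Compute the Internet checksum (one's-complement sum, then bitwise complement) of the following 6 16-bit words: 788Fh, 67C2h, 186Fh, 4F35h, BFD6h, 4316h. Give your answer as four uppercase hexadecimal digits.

One's-complement addition (fold any carry out of bit 15 back into bit 0):
  0x788F + 0x67C2 = 0x0E051
  0xE051 + 0x186F = 0x0F8C0
  0xF8C0 + 0x4F35 = 0x147F5 → wrap carry → 0x47F6
  0x47F6 + 0xBFD6 = 0x107CC → wrap carry → 0x07CD
  0x07CD + 0x4316 = 0x04AE3
One's-complement sum = 0x4AE3.
Checksum = ~0x4AE3 & 0xFFFF = 0xB51C.

B51C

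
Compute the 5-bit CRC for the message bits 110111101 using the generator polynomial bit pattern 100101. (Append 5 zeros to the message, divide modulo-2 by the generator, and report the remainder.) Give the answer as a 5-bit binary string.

Append 5 zeros: 11011110100000. Divide by 100101 (XOR where the leading bit is 1):
  pos 0: 110111 XOR 100101 = 010010
  pos 1: 100101 XOR 100101 = 000000
  pos 8: 100000 XOR 100101 = 000101
Remainder (last 5 bits) = 00101. This is the CRC / FCS.

00101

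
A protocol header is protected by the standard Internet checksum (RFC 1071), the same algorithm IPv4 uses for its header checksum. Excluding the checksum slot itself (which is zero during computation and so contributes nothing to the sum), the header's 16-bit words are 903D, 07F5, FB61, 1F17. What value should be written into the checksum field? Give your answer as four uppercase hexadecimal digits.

4D54

One's-complement addition (fold any carry out of bit 15 back into bit 0):
  0x903D + 0x07F5 = 0x09832
  0x9832 + 0xFB61 = 0x19393 → wrap carry → 0x9394
  0x9394 + 0x1F17 = 0x0B2AB
One's-complement sum = 0xB2AB.
Checksum = ~0xB2AB & 0xFFFF = 0x4D54.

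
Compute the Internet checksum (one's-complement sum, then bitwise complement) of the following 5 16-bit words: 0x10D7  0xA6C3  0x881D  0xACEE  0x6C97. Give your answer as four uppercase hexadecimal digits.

A6C1

One's-complement addition (fold any carry out of bit 15 back into bit 0):
  0x10D7 + 0xA6C3 = 0x0B79A
  0xB79A + 0x881D = 0x13FB7 → wrap carry → 0x3FB8
  0x3FB8 + 0xACEE = 0x0ECA6
  0xECA6 + 0x6C97 = 0x1593D → wrap carry → 0x593E
One's-complement sum = 0x593E.
Checksum = ~0x593E & 0xFFFF = 0xA6C1.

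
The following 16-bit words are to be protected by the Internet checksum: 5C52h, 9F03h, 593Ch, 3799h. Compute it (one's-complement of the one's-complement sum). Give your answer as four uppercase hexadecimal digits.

One's-complement addition (fold any carry out of bit 15 back into bit 0):
  0x5C52 + 0x9F03 = 0x0FB55
  0xFB55 + 0x593C = 0x15491 → wrap carry → 0x5492
  0x5492 + 0x3799 = 0x08C2B
One's-complement sum = 0x8C2B.
Checksum = ~0x8C2B & 0xFFFF = 0x73D4.

73D4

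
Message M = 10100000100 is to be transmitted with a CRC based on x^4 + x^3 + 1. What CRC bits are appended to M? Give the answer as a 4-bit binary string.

Append 4 zeros: 101000001000000. Divide by 11001 (XOR where the leading bit is 1):
  pos 0: 10100 XOR 11001 = 01101
  pos 1: 11010 XOR 11001 = 00011
  pos 4: 11001 XOR 11001 = 00000
Remainder (last 4 bits) = 0000. This is the CRC / FCS.

0000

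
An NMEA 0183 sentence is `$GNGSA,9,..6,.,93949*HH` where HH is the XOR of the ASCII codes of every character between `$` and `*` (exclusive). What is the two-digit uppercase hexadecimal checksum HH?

43

XOR the ASCII codes of the payload characters:
  'G' = 0x47 → acc = 0x47
  'N' = 0x4E → acc = 0x09
  'G' = 0x47 → acc = 0x4E
  'S' = 0x53 → acc = 0x1D
  'A' = 0x41 → acc = 0x5C
  ',' = 0x2C → acc = 0x70
  '9' = 0x39 → acc = 0x49
  ',' = 0x2C → acc = 0x65
  '.' = 0x2E → acc = 0x4B
  '.' = 0x2E → acc = 0x65
  '6' = 0x36 → acc = 0x53
  ',' = 0x2C → acc = 0x7F
  '.' = 0x2E → acc = 0x51
  ',' = 0x2C → acc = 0x7D
  '9' = 0x39 → acc = 0x44
  '3' = 0x33 → acc = 0x77
  '9' = 0x39 → acc = 0x4E
  '4' = 0x34 → acc = 0x7A
  '9' = 0x39 → acc = 0x43
Checksum = 0x43.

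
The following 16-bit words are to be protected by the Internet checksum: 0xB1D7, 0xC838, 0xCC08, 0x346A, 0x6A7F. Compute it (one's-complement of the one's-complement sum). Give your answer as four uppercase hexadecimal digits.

1AFD

One's-complement addition (fold any carry out of bit 15 back into bit 0):
  0xB1D7 + 0xC838 = 0x17A0F → wrap carry → 0x7A10
  0x7A10 + 0xCC08 = 0x14618 → wrap carry → 0x4619
  0x4619 + 0x346A = 0x07A83
  0x7A83 + 0x6A7F = 0x0E502
One's-complement sum = 0xE502.
Checksum = ~0xE502 & 0xFFFF = 0x1AFD.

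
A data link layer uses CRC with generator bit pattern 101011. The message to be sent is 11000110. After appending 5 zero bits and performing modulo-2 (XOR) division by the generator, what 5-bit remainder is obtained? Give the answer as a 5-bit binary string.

Append 5 zeros: 1100011000000. Divide by 101011 (XOR where the leading bit is 1):
  pos 0: 110001 XOR 101011 = 011010
  pos 1: 110101 XOR 101011 = 011110
  pos 2: 111100 XOR 101011 = 010111
  pos 3: 101110 XOR 101011 = 000101
  pos 6: 101000 XOR 101011 = 000011
Remainder (last 5 bits) = 00110. This is the CRC / FCS.

00110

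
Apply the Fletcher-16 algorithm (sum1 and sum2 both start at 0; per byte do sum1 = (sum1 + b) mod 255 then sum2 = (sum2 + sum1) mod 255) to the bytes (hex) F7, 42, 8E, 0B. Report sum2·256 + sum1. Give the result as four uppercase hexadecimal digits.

Running sums (mod 255):
  after byte 0 (F7): sum1=247, sum2=247
  after byte 1 (42): sum1=58, sum2=50
  after byte 2 (8E): sum1=200, sum2=250
  after byte 3 (0B): sum1=211, sum2=206
Checksum = sum2·256 + sum1 = 206·256 + 211 = 52947 = 0xCED3.

CED3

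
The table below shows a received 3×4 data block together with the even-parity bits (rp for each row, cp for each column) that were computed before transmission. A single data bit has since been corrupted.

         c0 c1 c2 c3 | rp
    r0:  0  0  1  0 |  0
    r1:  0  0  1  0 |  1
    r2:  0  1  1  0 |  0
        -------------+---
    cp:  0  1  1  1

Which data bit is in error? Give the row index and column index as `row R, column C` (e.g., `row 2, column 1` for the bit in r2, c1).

Recompute each row's even parity and compare to rp:
  r0: data parity 1, sent rp 0 → mismatch
  r1: data parity 1, sent rp 1 → ok
  r2: data parity 0, sent rp 0 → ok
Recompute each column's even parity and compare to cp:
  c0: data parity 0, sent cp 0 → ok
  c1: data parity 1, sent cp 1 → ok
  c2: data parity 1, sent cp 1 → ok
  c3: data parity 0, sent cp 1 → mismatch
Exactly one row (r0) and one column (c3) fail → the flipped bit is at their intersection.

row 0, column 3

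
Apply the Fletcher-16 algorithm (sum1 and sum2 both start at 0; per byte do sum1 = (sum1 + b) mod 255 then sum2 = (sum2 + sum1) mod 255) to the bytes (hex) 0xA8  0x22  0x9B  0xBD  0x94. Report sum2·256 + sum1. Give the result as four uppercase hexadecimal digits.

Running sums (mod 255):
  after byte 0 (0xA8): sum1=168, sum2=168
  after byte 1 (0x22): sum1=202, sum2=115
  after byte 2 (0x9B): sum1=102, sum2=217
  after byte 3 (0xBD): sum1=36, sum2=253
  after byte 4 (0x94): sum1=184, sum2=182
Checksum = sum2·256 + sum1 = 182·256 + 184 = 46776 = 0xB6B8.

B6B8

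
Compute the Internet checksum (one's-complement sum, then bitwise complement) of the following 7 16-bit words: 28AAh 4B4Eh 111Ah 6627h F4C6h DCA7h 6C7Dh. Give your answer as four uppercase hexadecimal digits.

One's-complement addition (fold any carry out of bit 15 back into bit 0):
  0x28AA + 0x4B4E = 0x073F8
  0x73F8 + 0x111A = 0x08512
  0x8512 + 0x6627 = 0x0EB39
  0xEB39 + 0xF4C6 = 0x1DFFF → wrap carry → 0xE000
  0xE000 + 0xDCA7 = 0x1BCA7 → wrap carry → 0xBCA8
  0xBCA8 + 0x6C7D = 0x12925 → wrap carry → 0x2926
One's-complement sum = 0x2926.
Checksum = ~0x2926 & 0xFFFF = 0xD6D9.

D6D9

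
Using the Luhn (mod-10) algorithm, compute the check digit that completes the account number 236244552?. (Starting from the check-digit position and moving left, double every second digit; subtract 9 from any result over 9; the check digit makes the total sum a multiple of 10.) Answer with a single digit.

Partial digits right→left: 2 5 5 4 4 2 6 3 2
Double every second digit counting from the check-digit position (so the 1st, 3rd, 5th, ... of the partial from the right).
  doubled (with −9 where >9): 4 1 8 3 4 → sum 20
  kept as-is: 5 4 2 3 → sum 14
Total = 20 + 14 = 34.
Check digit = (10 − (34 mod 10)) mod 10 = 6.

6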